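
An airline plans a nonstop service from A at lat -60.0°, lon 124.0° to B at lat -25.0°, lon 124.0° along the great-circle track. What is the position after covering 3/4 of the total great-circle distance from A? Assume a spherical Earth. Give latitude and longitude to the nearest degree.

Convert each endpoint to a unit vector on the sphere (x = cos φ cos λ, y = cos φ sin λ, z = sin φ).
The central angle between the endpoints is δ = arccos(p₁·p₂) ≈ 0.611 rad (35.0°).
Interpolate at f = 3/4 with slerp weights a = sin((1−f)δ)/sin δ ≈ 0.265, b = sin(fδ)/sin δ ≈ 0.771.
p = a·p₁ + b·p₂ ≈ (-0.465, 0.689, -0.556); φ = arcsin(p_z) ≈ -33.75°, λ = atan2(p_y, p_x) ≈ 124.00°.

≈ lat -34°, lon 124°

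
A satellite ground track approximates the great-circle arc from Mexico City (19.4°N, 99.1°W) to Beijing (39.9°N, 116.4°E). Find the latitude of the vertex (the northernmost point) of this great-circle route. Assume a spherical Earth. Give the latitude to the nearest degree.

The great circle lies in the plane with unit normal n̂ = (p₁ × p₂)/|p₁ × p₂|.
Here n̂_z ≈ -0.453; the vertex latitude is φ_max = arccos|n̂_z| ≈ 63.0°.
Check via Clairaut: cos φ_max = |cos φ₁| · sin C = cos(19.4°)·sin(28.7°) ≈ 0.453, again giving ≈ 63.0°.

≈ 63°N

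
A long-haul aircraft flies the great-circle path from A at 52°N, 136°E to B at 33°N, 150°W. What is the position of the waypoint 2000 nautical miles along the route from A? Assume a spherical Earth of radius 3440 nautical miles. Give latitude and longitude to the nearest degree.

Write both endpoints as unit vectors p₁, p₂ with components (cos φ cos λ, cos φ sin λ, sin φ).
The central angle between the endpoints is δ = arccos(p₁·p₂) ≈ 0.962 rad (55.1°). The total great-circle distance is δ·R ≈ 0.962 × 3440 ≈ 3311 nmi, so the target fraction is f = 2000/3311 ≈ 0.604.
Interpolate at f ≈ 0.604 with slerp weights a = sin((1−f)δ)/sin δ ≈ 0.453, b = sin(fδ)/sin δ ≈ 0.669.
p = a·p₁ + b·p₂ ≈ (-0.687, -0.087, 0.722); φ = arcsin(p_z) ≈ 46.19°, λ = atan2(p_y, p_x) ≈ -172.80°.

≈ 46°N, 173°W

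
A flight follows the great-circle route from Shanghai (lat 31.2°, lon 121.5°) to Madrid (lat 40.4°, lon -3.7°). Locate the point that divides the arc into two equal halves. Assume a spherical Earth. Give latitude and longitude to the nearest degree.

Write both endpoints as unit vectors p₁, p₂ with components (cos φ cos λ, cos φ sin λ, sin φ).
The central angle between the endpoints is δ = arccos(p₁·p₂) ≈ 1.611 rad (92.3°).
Interpolate at f = 1/2 with slerp weights a = sin((1−f)δ)/sin δ ≈ 0.722, b = sin(fδ)/sin δ ≈ 0.722.
p = a·p₁ + b·p₂ ≈ (0.226, 0.491, 0.841); φ = arcsin(p_z) ≈ 57.30°, λ = atan2(p_y, p_x) ≈ 65.29°.

≈ lat 57°, lon 65°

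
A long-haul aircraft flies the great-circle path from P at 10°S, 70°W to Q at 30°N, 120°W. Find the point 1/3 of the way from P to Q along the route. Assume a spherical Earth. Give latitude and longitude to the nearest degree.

≈ 4°N, 85°W

The haversine formula gives a central angle δ ≈ 1.091 rad (62.5°) between the endpoints.
Interpolate at f = 1/3 with slerp weights a = sin((1−f)δ)/sin δ ≈ 0.750, b = sin(fδ)/sin δ ≈ 0.401.
p = a·p₁ + b·p₂ ≈ (0.079, -0.994, 0.070); φ = arcsin(p_z) ≈ 4.03°, λ = atan2(p_y, p_x) ≈ -85.47°.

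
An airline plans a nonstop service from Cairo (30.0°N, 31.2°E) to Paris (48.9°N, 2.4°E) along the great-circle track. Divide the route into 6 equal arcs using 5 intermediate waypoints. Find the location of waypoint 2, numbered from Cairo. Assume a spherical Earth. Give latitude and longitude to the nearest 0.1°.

≈ 37.0°N, 23.3°E

The haversine formula gives a central angle δ ≈ 0.504 rad (28.9°) between the endpoints.
Interpolate at f = 2/6 with slerp weights a = sin((1−f)δ)/sin δ ≈ 0.683, b = sin(fδ)/sin δ ≈ 0.346.
p = a·p₁ + b·p₂ ≈ (0.733, 0.316, 0.602); φ = arcsin(p_z) ≈ 37.03°, λ = atan2(p_y, p_x) ≈ 23.30°.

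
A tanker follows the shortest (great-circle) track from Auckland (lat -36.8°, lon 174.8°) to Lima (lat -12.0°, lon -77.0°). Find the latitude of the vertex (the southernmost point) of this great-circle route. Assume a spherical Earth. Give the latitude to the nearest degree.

≈ -41°

The great circle lies in the plane with unit normal n̂ = (p₁ × p₂)/|p₁ × p₂|.
Here n̂_z ≈ +0.749; the vertex latitude is φ_max = arccos|n̂_z| ≈ 41.5°.
Check via Clairaut: cos φ_max = |cos φ₁| · sin C = cos(36.8°)·sin(110.6°) ≈ 0.749, again giving ≈ 41.5°.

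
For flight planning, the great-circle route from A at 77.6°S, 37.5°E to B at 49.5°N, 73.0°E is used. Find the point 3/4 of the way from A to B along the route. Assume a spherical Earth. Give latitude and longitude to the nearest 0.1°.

≈ 17.5°N, 67.9°E

Write both endpoints as unit vectors p₁, p₂ with components (cos φ cos λ, cos φ sin λ, sin φ).
The central angle between the endpoints is δ = arccos(p₁·p₂) ≈ 2.251 rad (129.0°).
Interpolate at f = 3/4 with slerp weights a = sin((1−f)δ)/sin δ ≈ 0.686, b = sin(fδ)/sin δ ≈ 1.278.
p = a·p₁ + b·p₂ ≈ (0.360, 0.883, 0.301); φ = arcsin(p_z) ≈ 17.52°, λ = atan2(p_y, p_x) ≈ 67.85°.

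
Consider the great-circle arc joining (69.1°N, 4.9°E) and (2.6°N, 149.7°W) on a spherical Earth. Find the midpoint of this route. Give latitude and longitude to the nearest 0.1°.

Convert each endpoint to a unit vector on the sphere (x = cos φ cos λ, y = cos φ sin λ, z = sin φ).
The central angle between the endpoints is δ = arccos(p₁·p₂) ≈ 1.854 rad (106.2°).
Interpolate at f = 1/2 with slerp weights a = sin((1−f)δ)/sin δ ≈ 0.833, b = sin(fδ)/sin δ ≈ 0.833.
p = a·p₁ + b·p₂ ≈ (-0.422, -0.394, 0.816); φ = arcsin(p_z) ≈ 54.69°, λ = atan2(p_y, p_x) ≈ -136.96°.

≈ (54.7°N, 137.0°W)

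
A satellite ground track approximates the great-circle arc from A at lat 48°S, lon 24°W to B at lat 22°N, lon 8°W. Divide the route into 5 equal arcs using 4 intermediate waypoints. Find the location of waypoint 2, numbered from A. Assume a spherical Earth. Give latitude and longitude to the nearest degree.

≈ lat 20°S, lon 16°W

Convert each endpoint to a unit vector on the sphere (x = cos φ cos λ, y = cos φ sin λ, z = sin φ).
The central angle between the endpoints is δ = arccos(p₁·p₂) ≈ 1.247 rad (71.5°).
Interpolate at f = 2/5 with slerp weights a = sin((1−f)δ)/sin δ ≈ 0.718, b = sin(fδ)/sin δ ≈ 0.505.
p = a·p₁ + b·p₂ ≈ (0.902, -0.260, -0.344); φ = arcsin(p_z) ≈ -20.14°, λ = atan2(p_y, p_x) ≈ -16.10°.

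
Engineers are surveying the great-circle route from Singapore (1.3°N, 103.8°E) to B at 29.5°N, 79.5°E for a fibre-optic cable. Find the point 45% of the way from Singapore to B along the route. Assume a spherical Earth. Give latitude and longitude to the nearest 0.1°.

From cos δ = sin φ₁ sin φ₂ + cos φ₁ cos φ₂ cos Δλ, the central angle is δ ≈ 0.636 rad (36.5°).
Interpolate at f = 0.45 with slerp weights a = sin((1−f)δ)/sin δ ≈ 0.577, b = sin(fδ)/sin δ ≈ 0.475.
p = a·p₁ + b·p₂ ≈ (-0.062, 0.967, 0.247); φ = arcsin(p_z) ≈ 14.31°, λ = atan2(p_y, p_x) ≈ 93.68°.

≈ 14.3°N, 93.7°E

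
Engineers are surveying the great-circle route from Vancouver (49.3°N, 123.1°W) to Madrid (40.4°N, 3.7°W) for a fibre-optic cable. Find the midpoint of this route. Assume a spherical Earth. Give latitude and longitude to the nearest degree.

The haversine formula gives a central angle δ ≈ 1.321 rad (75.7°) between the endpoints.
Interpolate at f = 1/2 with slerp weights a = sin((1−f)δ)/sin δ ≈ 0.633, b = sin(fδ)/sin δ ≈ 0.633.
p = a·p₁ + b·p₂ ≈ (0.256, -0.377, 0.890); φ = arcsin(p_z) ≈ 62.91°, λ = atan2(p_y, p_x) ≈ -55.85°.

≈ 63°N, 56°W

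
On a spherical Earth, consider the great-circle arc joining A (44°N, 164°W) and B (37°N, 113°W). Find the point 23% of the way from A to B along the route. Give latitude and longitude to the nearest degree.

Convert each endpoint to a unit vector on the sphere (x = cos φ cos λ, y = cos φ sin λ, z = sin φ).
The central angle between the endpoints is δ = arccos(p₁·p₂) ≈ 0.677 rad (38.8°).
Interpolate at f = 0.23 with slerp weights a = sin((1−f)δ)/sin δ ≈ 0.795, b = sin(fδ)/sin δ ≈ 0.248.
p = a·p₁ + b·p₂ ≈ (-0.627, -0.340, 0.701); φ = arcsin(p_z) ≈ 44.52°, λ = atan2(p_y, p_x) ≈ -151.56°.

≈ (45°N, 152°W)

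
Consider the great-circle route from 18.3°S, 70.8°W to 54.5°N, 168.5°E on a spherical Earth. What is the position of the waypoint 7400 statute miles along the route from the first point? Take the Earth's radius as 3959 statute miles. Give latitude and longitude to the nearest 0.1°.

≈ 55.5°N, 164.6°W

Write both endpoints as unit vectors p₁, p₂ with components (cos φ cos λ, cos φ sin λ, sin φ).
The central angle between the endpoints is δ = arccos(p₁·p₂) ≈ 2.138 rad (122.5°). The total great-circle distance is δ·R ≈ 2.138 × 3959 ≈ 8464 mi, so the target fraction is f = 7400/8464 ≈ 0.874.
Interpolate at f ≈ 0.874 with slerp weights a = sin((1−f)δ)/sin δ ≈ 0.315, b = sin(fδ)/sin δ ≈ 1.133.
p = a·p₁ + b·p₂ ≈ (-0.547, -0.151, 0.824); φ = arcsin(p_z) ≈ 55.46°, λ = atan2(p_y, p_x) ≈ -164.56°.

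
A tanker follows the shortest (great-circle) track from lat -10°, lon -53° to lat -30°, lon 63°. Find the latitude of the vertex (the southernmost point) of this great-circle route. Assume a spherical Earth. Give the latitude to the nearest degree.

The great circle lies in the plane with unit normal n̂ = (p₁ × p₂)/|p₁ × p₂|.
Here n̂_z ≈ +0.800; the vertex latitude is φ_max = arccos|n̂_z| ≈ 36.8°.
Check via Clairaut: cos φ_max = |cos φ₁| · sin C = cos(10.0°)·sin(125.7°) ≈ 0.800, again giving ≈ 36.8°.

≈ -37°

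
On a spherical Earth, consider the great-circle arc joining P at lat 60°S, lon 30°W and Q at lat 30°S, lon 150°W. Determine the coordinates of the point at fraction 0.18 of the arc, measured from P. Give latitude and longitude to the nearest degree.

≈ lat 67°S, lon 58°W

Convert each endpoint to a unit vector on the sphere (x = cos φ cos λ, y = cos φ sin λ, z = sin φ).
The central angle between the endpoints is δ = arccos(p₁·p₂) ≈ 1.353 rad (77.5°).
Interpolate at f = 0.18 with slerp weights a = sin((1−f)δ)/sin δ ≈ 0.917, b = sin(fδ)/sin δ ≈ 0.247.
p = a·p₁ + b·p₂ ≈ (0.212, -0.336, -0.918); φ = arcsin(p_z) ≈ -66.58°, λ = atan2(p_y, p_x) ≈ -57.78°.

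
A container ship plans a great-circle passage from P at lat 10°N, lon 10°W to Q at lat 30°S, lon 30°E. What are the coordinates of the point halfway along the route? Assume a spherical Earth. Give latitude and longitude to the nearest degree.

From cos δ = sin φ₁ sin φ₂ + cos φ₁ cos φ₂ cos Δλ, the central angle is δ ≈ 0.969 rad (55.5°).
Interpolate at f = 1/2 with slerp weights a = sin((1−f)δ)/sin δ ≈ 0.565, b = sin(fδ)/sin δ ≈ 0.565.
p = a·p₁ + b·p₂ ≈ (0.972, 0.148, -0.184); φ = arcsin(p_z) ≈ -10.62°, λ = atan2(p_y, p_x) ≈ 8.66°.

≈ lat 11°S, lon 9°E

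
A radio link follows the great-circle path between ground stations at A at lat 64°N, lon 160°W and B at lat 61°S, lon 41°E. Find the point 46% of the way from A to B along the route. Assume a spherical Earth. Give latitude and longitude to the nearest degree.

The haversine formula gives a central angle δ ≈ 2.965 rad (169.9°) between the endpoints.
Interpolate at f = 0.46 with slerp weights a = sin((1−f)δ)/sin δ ≈ 5.702, b = sin(fδ)/sin δ ≈ 5.583.
p = a·p₁ + b·p₂ ≈ (-0.306, 0.921, 0.242); φ = arcsin(p_z) ≈ 13.99°, λ = atan2(p_y, p_x) ≈ 108.38°.

≈ lat 14°N, lon 108°E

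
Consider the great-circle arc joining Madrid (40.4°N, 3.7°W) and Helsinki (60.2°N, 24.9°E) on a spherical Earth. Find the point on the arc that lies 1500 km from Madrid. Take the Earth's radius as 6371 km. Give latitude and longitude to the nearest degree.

≈ (51°N, 8°E)

From cos δ = sin φ₁ sin φ₂ + cos φ₁ cos φ₂ cos Δλ, the central angle is δ ≈ 0.463 rad (26.5°). The total great-circle distance is δ·R ≈ 0.463 × 6371 ≈ 2950 km, so the target fraction is f = 1500/2950 ≈ 0.508.
Interpolate at f ≈ 0.508 with slerp weights a = sin((1−f)δ)/sin δ ≈ 0.505, b = sin(fδ)/sin δ ≈ 0.522.
p = a·p₁ + b·p₂ ≈ (0.619, 0.084, 0.781); φ = arcsin(p_z) ≈ 51.31°, λ = atan2(p_y, p_x) ≈ 7.77°.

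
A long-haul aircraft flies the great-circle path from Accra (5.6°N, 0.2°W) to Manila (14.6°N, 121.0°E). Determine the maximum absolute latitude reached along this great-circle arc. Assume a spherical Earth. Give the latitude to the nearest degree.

≈ 21°N

The great circle lies in the plane with unit normal n̂ = (p₁ × p₂)/|p₁ × p₂|.
Here n̂_z ≈ +0.936; the vertex latitude is φ_max = arccos|n̂_z| ≈ 20.7°.
Check via Clairaut: cos φ_max = |cos φ₁| · sin C = cos(5.6°)·sin(70.1°) ≈ 0.936, again giving ≈ 20.7°.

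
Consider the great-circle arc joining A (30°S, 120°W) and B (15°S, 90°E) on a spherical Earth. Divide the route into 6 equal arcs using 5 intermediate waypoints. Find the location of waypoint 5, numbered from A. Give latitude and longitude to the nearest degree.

Convert each endpoint to a unit vector on the sphere (x = cos φ cos λ, y = cos φ sin λ, z = sin φ).
The central angle between the endpoints is δ = arccos(p₁·p₂) ≈ 2.208 rad (126.5°).
Interpolate at f = 5/6 with slerp weights a = sin((1−f)δ)/sin δ ≈ 0.448, b = sin(fδ)/sin δ ≈ 1.199.
p = a·p₁ + b·p₂ ≈ (-0.194, 0.823, -0.534); φ = arcsin(p_z) ≈ -32.29°, λ = atan2(p_y, p_x) ≈ 103.26°.

≈ (32°S, 103°E)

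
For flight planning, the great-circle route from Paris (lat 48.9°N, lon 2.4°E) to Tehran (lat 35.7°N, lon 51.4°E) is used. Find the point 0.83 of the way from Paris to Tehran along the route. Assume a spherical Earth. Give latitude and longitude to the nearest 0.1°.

The haversine formula gives a central angle δ ≈ 0.660 rad (37.8°) between the endpoints.
Interpolate at f = 0.83 with slerp weights a = sin((1−f)δ)/sin δ ≈ 0.183, b = sin(fδ)/sin δ ≈ 0.849.
p = a·p₁ + b·p₂ ≈ (0.550, 0.544, 0.633); φ = arcsin(p_z) ≈ 39.29°, λ = atan2(p_y, p_x) ≈ 44.68°.

≈ lat 39.3°N, lon 44.7°E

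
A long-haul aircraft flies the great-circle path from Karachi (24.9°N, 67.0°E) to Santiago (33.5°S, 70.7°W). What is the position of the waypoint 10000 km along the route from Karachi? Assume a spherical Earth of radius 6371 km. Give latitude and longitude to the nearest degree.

From cos δ = sin φ₁ sin φ₂ + cos φ₁ cos φ₂ cos Δλ, the central angle is δ ≈ 2.485 rad (142.4°). The total great-circle distance is δ·R ≈ 2.485 × 6371 ≈ 15829 km, so the target fraction is f = 10000/15829 ≈ 0.632.
Interpolate at f ≈ 0.632 with slerp weights a = sin((1−f)δ)/sin δ ≈ 1.298, b = sin(fδ)/sin δ ≈ 1.637.
p = a·p₁ + b·p₂ ≈ (0.911, -0.205, -0.357); φ = arcsin(p_z) ≈ -20.94°, λ = atan2(p_y, p_x) ≈ -12.69°.

≈ 21°S, 13°W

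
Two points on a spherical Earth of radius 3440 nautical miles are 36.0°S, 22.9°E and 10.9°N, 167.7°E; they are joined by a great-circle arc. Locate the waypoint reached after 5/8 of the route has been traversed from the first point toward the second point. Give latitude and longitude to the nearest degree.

Write both endpoints as unit vectors p₁, p₂ with components (cos φ cos λ, cos φ sin λ, sin φ).
The central angle between the endpoints is δ = arccos(p₁·p₂) ≈ 2.435 rad (139.5°).
Interpolate at f = 5/8 with slerp weights a = sin((1−f)δ)/sin δ ≈ 1.218, b = sin(fδ)/sin δ ≈ 1.538.
p = a·p₁ + b·p₂ ≈ (-0.567, 0.705, -0.425); φ = arcsin(p_z) ≈ -25.17°, λ = atan2(p_y, p_x) ≈ 128.82°.

≈ 25°S, 129°E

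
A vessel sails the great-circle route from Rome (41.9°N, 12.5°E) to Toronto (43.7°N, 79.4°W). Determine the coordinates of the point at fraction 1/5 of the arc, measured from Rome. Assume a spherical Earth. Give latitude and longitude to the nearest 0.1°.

From cos δ = sin φ₁ sin φ₂ + cos φ₁ cos φ₂ cos Δλ, the central angle is δ ≈ 1.111 rad (63.7°).
Interpolate at f = 1/5 with slerp weights a = sin((1−f)δ)/sin δ ≈ 0.866, b = sin(fδ)/sin δ ≈ 0.246.
p = a·p₁ + b·p₂ ≈ (0.662, -0.035, 0.748); φ = arcsin(p_z) ≈ 48.46°, λ = atan2(p_y, p_x) ≈ -3.04°.

≈ (48.5°N, 3.0°W)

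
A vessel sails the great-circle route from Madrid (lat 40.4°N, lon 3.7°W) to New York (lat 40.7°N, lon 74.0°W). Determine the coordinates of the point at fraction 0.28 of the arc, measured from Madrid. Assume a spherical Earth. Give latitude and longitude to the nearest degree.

≈ lat 45°N, lon 22°W

Write both endpoints as unit vectors p₁, p₂ with components (cos φ cos λ, cos φ sin λ, sin φ).
The central angle between the endpoints is δ = arccos(p₁·p₂) ≈ 0.906 rad (51.9°).
Interpolate at f = 0.28 with slerp weights a = sin((1−f)δ)/sin δ ≈ 0.771, b = sin(fδ)/sin δ ≈ 0.319.
p = a·p₁ + b·p₂ ≈ (0.653, -0.270, 0.708); φ = arcsin(p_z) ≈ 45.05°, λ = atan2(p_y, p_x) ≈ -22.49°.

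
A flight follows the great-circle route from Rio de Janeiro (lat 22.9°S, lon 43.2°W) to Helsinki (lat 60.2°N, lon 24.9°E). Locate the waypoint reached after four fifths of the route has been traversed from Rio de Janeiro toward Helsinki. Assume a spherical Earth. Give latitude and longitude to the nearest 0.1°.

The haversine formula gives a central angle δ ≈ 1.738 rad (99.6°) between the endpoints.
Interpolate at f = 4/5 with slerp weights a = sin((1−f)δ)/sin δ ≈ 0.346, b = sin(fδ)/sin δ ≈ 0.998.
p = a·p₁ + b·p₂ ≈ (0.682, -0.009, 0.731); φ = arcsin(p_z) ≈ 47.01°, λ = atan2(p_y, p_x) ≈ -0.77°.

≈ lat 47.0°N, lon 0.8°W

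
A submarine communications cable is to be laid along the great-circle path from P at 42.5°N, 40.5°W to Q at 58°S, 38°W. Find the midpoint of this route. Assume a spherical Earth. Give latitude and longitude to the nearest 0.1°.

≈ 7.8°S, 39.5°W

Convert each endpoint to a unit vector on the sphere (x = cos φ cos λ, y = cos φ sin λ, z = sin φ).
The central angle between the endpoints is δ = arccos(p₁·p₂) ≈ 1.754 rad (100.5°).
Interpolate at f = 1/2 with slerp weights a = sin((1−f)δ)/sin δ ≈ 0.782, b = sin(fδ)/sin δ ≈ 0.782.
p = a·p₁ + b·p₂ ≈ (0.765, -0.630, -0.135); φ = arcsin(p_z) ≈ -7.75°, λ = atan2(p_y, p_x) ≈ -39.45°.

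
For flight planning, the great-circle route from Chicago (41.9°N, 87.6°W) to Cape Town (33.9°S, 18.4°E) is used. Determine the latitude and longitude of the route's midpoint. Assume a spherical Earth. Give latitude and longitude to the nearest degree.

From cos δ = sin φ₁ sin φ₂ + cos φ₁ cos φ₂ cos Δλ, the central angle is δ ≈ 2.145 rad (122.9°).
Interpolate at f = 1/2 with slerp weights a = sin((1−f)δ)/sin δ ≈ 1.046, b = sin(fδ)/sin δ ≈ 1.046.
p = a·p₁ + b·p₂ ≈ (0.856, -0.504, 0.115); φ = arcsin(p_z) ≈ 6.61°, λ = atan2(p_y, p_x) ≈ -30.47°.

≈ 7°N, 30°W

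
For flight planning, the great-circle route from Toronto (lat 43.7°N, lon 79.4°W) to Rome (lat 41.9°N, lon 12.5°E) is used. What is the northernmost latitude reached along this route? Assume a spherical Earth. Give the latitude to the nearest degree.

≈ 53°N

The great circle lies in the plane with unit normal n̂ = (p₁ × p₂)/|p₁ × p₂|.
Here n̂_z ≈ +0.600; the vertex latitude is φ_max = arccos|n̂_z| ≈ 53.1°.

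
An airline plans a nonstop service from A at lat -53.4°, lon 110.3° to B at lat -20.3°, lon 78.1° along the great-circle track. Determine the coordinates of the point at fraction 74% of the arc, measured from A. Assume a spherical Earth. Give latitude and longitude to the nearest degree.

From cos δ = sin φ₁ sin φ₂ + cos φ₁ cos φ₂ cos Δλ, the central angle is δ ≈ 0.720 rad (41.3°).
Interpolate at f = 0.74 with slerp weights a = sin((1−f)δ)/sin δ ≈ 0.282, b = sin(fδ)/sin δ ≈ 0.770.
p = a·p₁ + b·p₂ ≈ (0.091, 0.865, -0.494); φ = arcsin(p_z) ≈ -29.59°, λ = atan2(p_y, p_x) ≈ 84.02°.

≈ lat -30°, lon 84°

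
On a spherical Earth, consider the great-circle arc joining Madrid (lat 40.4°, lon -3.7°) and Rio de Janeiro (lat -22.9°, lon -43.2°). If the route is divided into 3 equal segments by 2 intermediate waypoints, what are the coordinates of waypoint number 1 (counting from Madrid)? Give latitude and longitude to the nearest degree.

≈ lat 20°, lon -19°

Write both endpoints as unit vectors p₁, p₂ with components (cos φ cos λ, cos φ sin λ, sin φ).
The central angle between the endpoints is δ = arccos(p₁·p₂) ≈ 1.277 rad (73.2°).
Interpolate at f = 1/3 with slerp weights a = sin((1−f)δ)/sin δ ≈ 0.786, b = sin(fδ)/sin δ ≈ 0.432.
p = a·p₁ + b·p₂ ≈ (0.887, -0.311, 0.341); φ = arcsin(p_z) ≈ 19.97°, λ = atan2(p_y, p_x) ≈ -19.31°.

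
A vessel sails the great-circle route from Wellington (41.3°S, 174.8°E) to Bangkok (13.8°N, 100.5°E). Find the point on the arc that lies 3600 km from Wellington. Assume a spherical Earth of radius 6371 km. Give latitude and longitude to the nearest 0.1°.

Convert each endpoint to a unit vector on the sphere (x = cos φ cos λ, y = cos φ sin λ, z = sin φ).
The central angle between the endpoints is δ = arccos(p₁·p₂) ≈ 1.531 rad (87.7°). The total great-circle distance is δ·R ≈ 1.531 × 6371 ≈ 9753 km, so the target fraction is f = 3600/9753 ≈ 0.369.
Interpolate at f ≈ 0.369 with slerp weights a = sin((1−f)δ)/sin δ ≈ 0.823, b = sin(fδ)/sin δ ≈ 0.536.
p = a·p₁ + b·p₂ ≈ (-0.711, 0.568, -0.415); φ = arcsin(p_z) ≈ -24.55°, λ = atan2(p_y, p_x) ≈ 141.38°.

≈ (24.5°S, 141.4°E)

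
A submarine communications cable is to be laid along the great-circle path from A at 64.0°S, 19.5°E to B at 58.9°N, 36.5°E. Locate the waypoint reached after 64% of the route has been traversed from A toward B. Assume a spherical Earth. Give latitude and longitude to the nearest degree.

Write both endpoints as unit vectors p₁, p₂ with components (cos φ cos λ, cos φ sin λ, sin φ).
The central angle between the endpoints is δ = arccos(p₁·p₂) ≈ 2.157 rad (123.6°).
Interpolate at f = 0.64 with slerp weights a = sin((1−f)δ)/sin δ ≈ 0.841, b = sin(fδ)/sin δ ≈ 1.179.
p = a·p₁ + b·p₂ ≈ (0.837, 0.485, 0.253); φ = arcsin(p_z) ≈ 14.67°, λ = atan2(p_y, p_x) ≈ 30.10°.

≈ 15°N, 30°E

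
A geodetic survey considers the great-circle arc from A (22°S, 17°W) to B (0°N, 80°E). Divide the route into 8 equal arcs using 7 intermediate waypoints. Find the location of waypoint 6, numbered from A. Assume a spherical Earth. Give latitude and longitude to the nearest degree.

The haversine formula gives a central angle δ ≈ 1.684 rad (96.5°) between the endpoints.
Interpolate at f = 6/8 with slerp weights a = sin((1−f)δ)/sin δ ≈ 0.411, b = sin(fδ)/sin δ ≈ 0.959.
p = a·p₁ + b·p₂ ≈ (0.531, 0.833, -0.154); φ = arcsin(p_z) ≈ -8.86°, λ = atan2(p_y, p_x) ≈ 57.47°.

≈ (9°S, 57°E)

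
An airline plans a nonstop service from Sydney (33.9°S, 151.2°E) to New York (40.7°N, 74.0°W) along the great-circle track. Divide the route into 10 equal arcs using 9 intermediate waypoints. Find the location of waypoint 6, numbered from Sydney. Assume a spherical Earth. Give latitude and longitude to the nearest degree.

Convert each endpoint to a unit vector on the sphere (x = cos φ cos λ, y = cos φ sin λ, z = sin φ).
The central angle between the endpoints is δ = arccos(p₁·p₂) ≈ 2.510 rad (143.8°).
Interpolate at f = 6/10 with slerp weights a = sin((1−f)δ)/sin δ ≈ 1.429, b = sin(fδ)/sin δ ≈ 1.690.
p = a·p₁ + b·p₂ ≈ (-0.686, -0.660, 0.305); φ = arcsin(p_z) ≈ 17.77°, λ = atan2(p_y, p_x) ≈ -136.09°.

≈ 18°N, 136°W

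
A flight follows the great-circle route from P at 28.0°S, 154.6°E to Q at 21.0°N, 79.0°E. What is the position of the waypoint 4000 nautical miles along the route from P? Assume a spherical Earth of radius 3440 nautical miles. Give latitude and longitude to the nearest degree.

≈ 9°N, 97°E

Write both endpoints as unit vectors p₁, p₂ with components (cos φ cos λ, cos φ sin λ, sin φ).
The central angle between the endpoints is δ = arccos(p₁·p₂) ≈ 1.534 rad (87.9°). The total great-circle distance is δ·R ≈ 1.534 × 3440 ≈ 5277 nmi, so the target fraction is f = 4000/5277 ≈ 0.758.
Interpolate at f ≈ 0.758 with slerp weights a = sin((1−f)δ)/sin δ ≈ 0.363, b = sin(fδ)/sin δ ≈ 0.919.
p = a·p₁ + b·p₂ ≈ (-0.126, 0.979, 0.159); φ = arcsin(p_z) ≈ 9.13°, λ = atan2(p_y, p_x) ≈ 97.33°.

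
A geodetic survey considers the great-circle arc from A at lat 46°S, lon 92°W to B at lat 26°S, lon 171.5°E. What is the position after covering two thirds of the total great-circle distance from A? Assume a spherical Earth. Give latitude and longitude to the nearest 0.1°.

The haversine formula gives a central angle δ ≈ 1.324 rad (75.8°) between the endpoints.
Interpolate at f = 2/3 with slerp weights a = sin((1−f)δ)/sin δ ≈ 0.440, b = sin(fδ)/sin δ ≈ 0.796.
p = a·p₁ + b·p₂ ≈ (-0.719, -0.200, -0.666); φ = arcsin(p_z) ≈ -41.76°, λ = atan2(p_y, p_x) ≈ -164.45°.

≈ lat 41.8°S, lon 164.5°W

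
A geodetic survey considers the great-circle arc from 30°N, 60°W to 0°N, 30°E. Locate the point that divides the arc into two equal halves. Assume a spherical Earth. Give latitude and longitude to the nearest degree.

From cos δ = sin φ₁ sin φ₂ + cos φ₁ cos φ₂ cos Δλ, the central angle is δ ≈ 1.571 rad (90.0°).
Interpolate at f = 1/2 with slerp weights a = sin((1−f)δ)/sin δ ≈ 0.707, b = sin(fδ)/sin δ ≈ 0.707.
p = a·p₁ + b·p₂ ≈ (0.919, -0.177, 0.354); φ = arcsin(p_z) ≈ 20.70°, λ = atan2(p_y, p_x) ≈ -10.89°.

≈ 21°N, 11°W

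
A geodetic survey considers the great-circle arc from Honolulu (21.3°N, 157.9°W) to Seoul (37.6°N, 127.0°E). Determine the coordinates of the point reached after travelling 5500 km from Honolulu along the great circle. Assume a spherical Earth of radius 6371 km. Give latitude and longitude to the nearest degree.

≈ 38°N, 148°E

Write both endpoints as unit vectors p₁, p₂ with components (cos φ cos λ, cos φ sin λ, sin φ).
The central angle between the endpoints is δ = arccos(p₁·p₂) ≈ 1.147 rad (65.7°). The total great-circle distance is δ·R ≈ 1.147 × 6371 ≈ 7306 km, so the target fraction is f = 5500/7306 ≈ 0.753.
Interpolate at f ≈ 0.753 with slerp weights a = sin((1−f)δ)/sin δ ≈ 0.307, b = sin(fδ)/sin δ ≈ 0.834.
p = a·p₁ + b·p₂ ≈ (-0.662, 0.420, 0.620); φ = arcsin(p_z) ≈ 38.33°, λ = atan2(p_y, p_x) ≈ 147.62°.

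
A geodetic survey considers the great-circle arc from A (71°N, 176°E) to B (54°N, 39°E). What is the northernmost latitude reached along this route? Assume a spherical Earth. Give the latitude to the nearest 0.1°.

≈ 80.4°N

The great circle lies in the plane with unit normal n̂ = (p₁ × p₂)/|p₁ × p₂|.
Here n̂_z ≈ -0.167; the vertex latitude is φ_max = arccos|n̂_z| ≈ 80.4°.
Check via Clairaut: cos φ_max = |cos φ₁| · sin C = cos(71.0°)·sin(30.9°) ≈ 0.167, again giving ≈ 80.4°.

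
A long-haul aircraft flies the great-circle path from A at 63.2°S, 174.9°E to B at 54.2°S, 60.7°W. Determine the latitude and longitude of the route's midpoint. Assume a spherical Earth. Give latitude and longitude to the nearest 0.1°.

≈ 73.7°S, 109.1°W

Convert each endpoint to a unit vector on the sphere (x = cos φ cos λ, y = cos φ sin λ, z = sin φ).
The central angle between the endpoints is δ = arccos(p₁·p₂) ≈ 0.958 rad (54.9°).
Interpolate at f = 1/2 with slerp weights a = sin((1−f)δ)/sin δ ≈ 0.563, b = sin(fδ)/sin δ ≈ 0.563.
p = a·p₁ + b·p₂ ≈ (-0.092, -0.265, -0.960); φ = arcsin(p_z) ≈ -73.72°, λ = atan2(p_y, p_x) ≈ -109.11°.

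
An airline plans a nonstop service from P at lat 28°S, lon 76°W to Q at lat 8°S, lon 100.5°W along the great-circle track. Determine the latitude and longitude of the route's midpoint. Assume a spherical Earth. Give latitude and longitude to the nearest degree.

The haversine formula gives a central angle δ ≈ 0.534 rad (30.6°) between the endpoints.
Interpolate at f = 1/2 with slerp weights a = sin((1−f)δ)/sin δ ≈ 0.518, b = sin(fδ)/sin δ ≈ 0.518.
p = a·p₁ + b·p₂ ≈ (0.017, -0.949, -0.315); φ = arcsin(p_z) ≈ -18.39°, λ = atan2(p_y, p_x) ≈ -88.96°.

≈ lat 18°S, lon 89°W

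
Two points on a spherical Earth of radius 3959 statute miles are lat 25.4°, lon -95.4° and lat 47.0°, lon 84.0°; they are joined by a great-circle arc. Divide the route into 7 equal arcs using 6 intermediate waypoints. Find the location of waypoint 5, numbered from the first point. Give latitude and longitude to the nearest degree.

≈ lat 78°, lon 83°

Convert each endpoint to a unit vector on the sphere (x = cos φ cos λ, y = cos φ sin λ, z = sin φ).
The central angle between the endpoints is δ = arccos(p₁·p₂) ≈ 1.878 rad (107.6°).
Interpolate at f = 5/7 with slerp weights a = sin((1−f)δ)/sin δ ≈ 0.536, b = sin(fδ)/sin δ ≈ 1.022.
p = a·p₁ + b·p₂ ≈ (0.027, 0.211, 0.977); φ = arcsin(p_z) ≈ 77.74°, λ = atan2(p_y, p_x) ≈ 82.63°.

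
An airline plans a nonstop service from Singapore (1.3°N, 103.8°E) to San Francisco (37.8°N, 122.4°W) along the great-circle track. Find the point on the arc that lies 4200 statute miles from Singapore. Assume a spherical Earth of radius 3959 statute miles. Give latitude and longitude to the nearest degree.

≈ 41°N, 155°E

From cos δ = sin φ₁ sin φ₂ + cos φ₁ cos φ₂ cos Δλ, the central angle is δ ≈ 2.133 rad (122.2°). The total great-circle distance is δ·R ≈ 2.133 × 3959 ≈ 8444 mi, so the target fraction is f = 4200/8444 ≈ 0.497.
Interpolate at f ≈ 0.497 with slerp weights a = sin((1−f)δ)/sin δ ≈ 1.038, b = sin(fδ)/sin δ ≈ 1.031.
p = a·p₁ + b·p₂ ≈ (-0.684, 0.319, 0.656); φ = arcsin(p_z) ≈ 40.97°, λ = atan2(p_y, p_x) ≈ 154.98°.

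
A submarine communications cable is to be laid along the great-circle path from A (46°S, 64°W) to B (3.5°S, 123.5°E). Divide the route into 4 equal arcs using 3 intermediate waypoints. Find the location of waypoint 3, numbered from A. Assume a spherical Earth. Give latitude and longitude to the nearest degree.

≈ (36°S, 128°E)

Convert each endpoint to a unit vector on the sphere (x = cos φ cos λ, y = cos φ sin λ, z = sin φ).
The central angle between the endpoints is δ = arccos(p₁·p₂) ≈ 2.270 rad (130.1°).
Interpolate at f = 3/4 with slerp weights a = sin((1−f)δ)/sin δ ≈ 0.702, b = sin(fδ)/sin δ ≈ 1.295.
p = a·p₁ + b·p₂ ≈ (-0.500, 0.640, -0.584); φ = arcsin(p_z) ≈ -35.75°, λ = atan2(p_y, p_x) ≈ 128.00°.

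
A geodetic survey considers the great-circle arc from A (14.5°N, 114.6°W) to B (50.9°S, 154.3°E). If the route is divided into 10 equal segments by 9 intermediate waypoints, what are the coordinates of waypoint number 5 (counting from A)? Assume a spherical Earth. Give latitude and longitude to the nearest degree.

Convert each endpoint to a unit vector on the sphere (x = cos φ cos λ, y = cos φ sin λ, z = sin φ).
The central angle between the endpoints is δ = arccos(p₁·p₂) ≈ 1.778 rad (101.9°).
Interpolate at f = 5/10 with slerp weights a = sin((1−f)δ)/sin δ ≈ 0.794, b = sin(fδ)/sin δ ≈ 0.794.
p = a·p₁ + b·p₂ ≈ (-0.771, -0.482, -0.417); φ = arcsin(p_z) ≈ -24.65°, λ = atan2(p_y, p_x) ≈ -148.01°.

≈ (25°S, 148°W)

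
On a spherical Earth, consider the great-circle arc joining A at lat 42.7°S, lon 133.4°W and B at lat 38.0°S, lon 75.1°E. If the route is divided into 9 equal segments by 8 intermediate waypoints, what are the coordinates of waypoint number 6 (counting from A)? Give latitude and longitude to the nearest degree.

≈ lat 66°S, lon 102°E

Write both endpoints as unit vectors p₁, p₂ with components (cos φ cos λ, cos φ sin λ, sin φ).
The central angle between the endpoints is δ = arccos(p₁·p₂) ≈ 1.662 rad (95.2°).
Interpolate at f = 6/9 with slerp weights a = sin((1−f)δ)/sin δ ≈ 0.528, b = sin(fδ)/sin δ ≈ 0.899.
p = a·p₁ + b·p₂ ≈ (-0.085, 0.402, -0.912); φ = arcsin(p_z) ≈ -65.73°, λ = atan2(p_y, p_x) ≈ 101.90°.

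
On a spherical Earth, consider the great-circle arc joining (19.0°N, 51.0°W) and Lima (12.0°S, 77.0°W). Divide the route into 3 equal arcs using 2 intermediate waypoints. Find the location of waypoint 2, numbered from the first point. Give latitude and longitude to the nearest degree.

Write both endpoints as unit vectors p₁, p₂ with components (cos φ cos λ, cos φ sin λ, sin φ).
The central angle between the endpoints is δ = arccos(p₁·p₂) ≈ 0.702 rad (40.2°).
Interpolate at f = 2/3 with slerp weights a = sin((1−f)δ)/sin δ ≈ 0.359, b = sin(fδ)/sin δ ≈ 0.699.
p = a·p₁ + b·p₂ ≈ (0.367, -0.930, -0.028); φ = arcsin(p_z) ≈ -1.62°, λ = atan2(p_y, p_x) ≈ -68.44°.

≈ (2°S, 68°W)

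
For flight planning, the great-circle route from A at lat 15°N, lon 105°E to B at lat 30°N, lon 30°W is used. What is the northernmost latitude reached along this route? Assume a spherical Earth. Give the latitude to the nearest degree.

≈ 48°N

The great circle lies in the plane with unit normal n̂ = (p₁ × p₂)/|p₁ × p₂|.
Here n̂_z ≈ -0.667; the vertex latitude is φ_max = arccos|n̂_z| ≈ 48.2°.
Check via Clairaut: cos φ_max = |cos φ₁| · sin C = cos(15.0°)·sin(43.7°) ≈ 0.667, again giving ≈ 48.2°.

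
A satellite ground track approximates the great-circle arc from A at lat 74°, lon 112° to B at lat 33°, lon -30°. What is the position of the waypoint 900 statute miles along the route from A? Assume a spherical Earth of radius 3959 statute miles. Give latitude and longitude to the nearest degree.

Write both endpoints as unit vectors p₁, p₂ with components (cos φ cos λ, cos φ sin λ, sin φ).
The central angle between the endpoints is δ = arccos(p₁·p₂) ≈ 1.222 rad (70.0°). The total great-circle distance is δ·R ≈ 1.222 × 3959 ≈ 4840 mi, so the target fraction is f = 900/4840 ≈ 0.186.
Interpolate at f ≈ 0.186 with slerp weights a = sin((1−f)δ)/sin δ ≈ 0.892, b = sin(fδ)/sin δ ≈ 0.240.
p = a·p₁ + b·p₂ ≈ (0.082, 0.128, 0.988); φ = arcsin(p_z) ≈ 81.28°, λ = atan2(p_y, p_x) ≈ 57.26°.

≈ lat 81°, lon 57°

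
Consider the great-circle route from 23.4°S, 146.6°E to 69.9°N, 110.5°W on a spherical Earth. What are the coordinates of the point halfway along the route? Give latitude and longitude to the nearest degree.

From cos δ = sin φ₁ sin φ₂ + cos φ₁ cos φ₂ cos Δλ, the central angle is δ ≈ 2.030 rad (116.3°).
Interpolate at f = 1/2 with slerp weights a = sin((1−f)δ)/sin δ ≈ 0.948, b = sin(fδ)/sin δ ≈ 0.948.
p = a·p₁ + b·p₂ ≈ (-0.840, 0.174, 0.514); φ = arcsin(p_z) ≈ 30.91°, λ = atan2(p_y, p_x) ≈ 168.32°.

≈ 31°N, 168°E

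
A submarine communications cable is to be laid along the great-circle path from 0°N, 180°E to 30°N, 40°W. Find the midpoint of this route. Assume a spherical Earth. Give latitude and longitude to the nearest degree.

≈ 38°N, 121°W

Convert each endpoint to a unit vector on the sphere (x = cos φ cos λ, y = cos φ sin λ, z = sin φ).
The central angle between the endpoints is δ = arccos(p₁·p₂) ≈ 2.296 rad (131.6°).
Interpolate at f = 1/2 with slerp weights a = sin((1−f)δ)/sin δ ≈ 1.219, b = sin(fδ)/sin δ ≈ 1.219.
p = a·p₁ + b·p₂ ≈ (-0.410, -0.678, 0.609); φ = arcsin(p_z) ≈ 37.55°, λ = atan2(p_y, p_x) ≈ -121.16°.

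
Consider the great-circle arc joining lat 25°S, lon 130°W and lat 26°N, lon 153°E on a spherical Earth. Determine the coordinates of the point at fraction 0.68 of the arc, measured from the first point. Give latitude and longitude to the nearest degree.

≈ lat 10°N, lon 179°E

Convert each endpoint to a unit vector on the sphere (x = cos φ cos λ, y = cos φ sin λ, z = sin φ).
The central angle between the endpoints is δ = arccos(p₁·p₂) ≈ 1.573 rad (90.1°).
Interpolate at f = 0.68 with slerp weights a = sin((1−f)δ)/sin δ ≈ 0.482, b = sin(fδ)/sin δ ≈ 0.877.
p = a·p₁ + b·p₂ ≈ (-0.983, 0.023, 0.181); φ = arcsin(p_z) ≈ 10.40°, λ = atan2(p_y, p_x) ≈ 178.66°.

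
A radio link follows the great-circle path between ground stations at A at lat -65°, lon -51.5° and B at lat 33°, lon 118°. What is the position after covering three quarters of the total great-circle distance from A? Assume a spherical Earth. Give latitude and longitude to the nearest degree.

The haversine formula gives a central angle δ ≈ 2.572 rad (147.4°) between the endpoints.
Interpolate at f = 3/4 with slerp weights a = sin((1−f)δ)/sin δ ≈ 1.112, b = sin(fδ)/sin δ ≈ 1.737.
p = a·p₁ + b·p₂ ≈ (-0.391, 0.918, -0.062); φ = arcsin(p_z) ≈ -3.55°, λ = atan2(p_y, p_x) ≈ 113.08°.

≈ lat -4°, lon 113°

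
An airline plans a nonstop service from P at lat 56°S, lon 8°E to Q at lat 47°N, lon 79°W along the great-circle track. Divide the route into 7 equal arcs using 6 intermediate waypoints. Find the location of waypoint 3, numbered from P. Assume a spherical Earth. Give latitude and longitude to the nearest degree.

≈ lat 14°S, lon 36°W

Convert each endpoint to a unit vector on the sphere (x = cos φ cos λ, y = cos φ sin λ, z = sin φ).
The central angle between the endpoints is δ = arccos(p₁·p₂) ≈ 2.197 rad (125.9°).
Interpolate at f = 3/7 with slerp weights a = sin((1−f)δ)/sin δ ≈ 1.174, b = sin(fδ)/sin δ ≈ 0.998.
p = a·p₁ + b·p₂ ≈ (0.780, -0.577, -0.243); φ = arcsin(p_z) ≈ -14.06°, λ = atan2(p_y, p_x) ≈ -36.49°.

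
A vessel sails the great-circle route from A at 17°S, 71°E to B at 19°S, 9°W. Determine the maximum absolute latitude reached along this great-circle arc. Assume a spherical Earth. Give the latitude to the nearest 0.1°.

≈ 23.0°S

The great circle lies in the plane with unit normal n̂ = (p₁ × p₂)/|p₁ × p₂|.
Here n̂_z ≈ -0.920; the vertex latitude is φ_max = arccos|n̂_z| ≈ 23.0°.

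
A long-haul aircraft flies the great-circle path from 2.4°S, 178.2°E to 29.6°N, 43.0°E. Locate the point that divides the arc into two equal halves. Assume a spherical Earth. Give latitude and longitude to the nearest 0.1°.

≈ 32.0°N, 120.2°E

Convert each endpoint to a unit vector on the sphere (x = cos φ cos λ, y = cos φ sin λ, z = sin φ).
The central angle between the endpoints is δ = arccos(p₁·p₂) ≈ 2.262 rad (129.6°).
Interpolate at f = 1/2 with slerp weights a = sin((1−f)δ)/sin δ ≈ 1.174, b = sin(fδ)/sin δ ≈ 1.174.
p = a·p₁ + b·p₂ ≈ (-0.426, 0.733, 0.531); φ = arcsin(p_z) ≈ 32.05°, λ = atan2(p_y, p_x) ≈ 120.15°.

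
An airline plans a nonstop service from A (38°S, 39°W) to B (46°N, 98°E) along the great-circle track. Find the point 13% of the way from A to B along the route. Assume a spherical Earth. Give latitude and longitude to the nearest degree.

Convert each endpoint to a unit vector on the sphere (x = cos φ cos λ, y = cos φ sin λ, z = sin φ).
The central angle between the endpoints is δ = arccos(p₁·p₂) ≈ 2.574 rad (147.5°).
Interpolate at f = 0.13 with slerp weights a = sin((1−f)δ)/sin δ ≈ 1.460, b = sin(fδ)/sin δ ≈ 0.611.
p = a·p₁ + b·p₂ ≈ (0.835, -0.304, -0.459); φ = arcsin(p_z) ≈ -27.34°, λ = atan2(p_y, p_x) ≈ -19.99°.

≈ (27°S, 20°W)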